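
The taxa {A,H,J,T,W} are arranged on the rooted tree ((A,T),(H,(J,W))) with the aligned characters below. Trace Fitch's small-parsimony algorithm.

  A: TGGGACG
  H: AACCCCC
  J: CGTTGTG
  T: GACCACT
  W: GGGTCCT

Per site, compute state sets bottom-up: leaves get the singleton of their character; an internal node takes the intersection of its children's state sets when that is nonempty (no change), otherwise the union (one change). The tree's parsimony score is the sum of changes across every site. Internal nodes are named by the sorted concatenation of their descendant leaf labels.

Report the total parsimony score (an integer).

site 0, node AT: A={T} ∪ T={G} → {G,T} (+1)
site 0, node JW: J={C} ∪ W={G} → {C,G} (+1)
site 0, node HJW: H={A} ∪ JW={C,G} → {A,C,G} (+1)
site 0, node AHJTW: AT={G,T} ∩ HJW={A,C,G} → {G} (+0)
site 1, node AT: A={G} ∪ T={A} → {A,G} (+1)
site 1, node JW: J={G} ∩ W={G} → {G} (+0)
site 1, node HJW: H={A} ∪ JW={G} → {A,G} (+1)
site 1, node AHJTW: AT={A,G} ∩ HJW={A,G} → {A,G} (+0)
site 2, node AT: A={G} ∪ T={C} → {C,G} (+1)
site 2, node JW: J={T} ∪ W={G} → {G,T} (+1)
site 2, node HJW: H={C} ∪ JW={G,T} → {C,G,T} (+1)
site 2, node AHJTW: AT={C,G} ∩ HJW={C,G,T} → {C,G} (+0)
site 3, node AT: A={G} ∪ T={C} → {C,G} (+1)
site 3, node JW: J={T} ∩ W={T} → {T} (+0)
site 3, node HJW: H={C} ∪ JW={T} → {C,T} (+1)
site 3, node AHJTW: AT={C,G} ∩ HJW={C,T} → {C} (+0)
site 4, node AT: A={A} ∩ T={A} → {A} (+0)
site 4, node JW: J={G} ∪ W={C} → {C,G} (+1)
site 4, node HJW: H={C} ∩ JW={C,G} → {C} (+0)
site 4, node AHJTW: AT={A} ∪ HJW={C} → {A,C} (+1)
site 5, node AT: A={C} ∩ T={C} → {C} (+0)
site 5, node JW: J={T} ∪ W={C} → {C,T} (+1)
site 5, node HJW: H={C} ∩ JW={C,T} → {C} (+0)
site 5, node AHJTW: AT={C} ∩ HJW={C} → {C} (+0)
site 6, node AT: A={G} ∪ T={T} → {G,T} (+1)
site 6, node JW: J={G} ∪ W={T} → {G,T} (+1)
site 6, node HJW: H={C} ∪ JW={G,T} → {C,G,T} (+1)
site 6, node AHJTW: AT={G,T} ∩ HJW={C,G,T} → {G,T} (+0)
per-site changes: [3, 2, 3, 2, 2, 1, 3]; total = 16

16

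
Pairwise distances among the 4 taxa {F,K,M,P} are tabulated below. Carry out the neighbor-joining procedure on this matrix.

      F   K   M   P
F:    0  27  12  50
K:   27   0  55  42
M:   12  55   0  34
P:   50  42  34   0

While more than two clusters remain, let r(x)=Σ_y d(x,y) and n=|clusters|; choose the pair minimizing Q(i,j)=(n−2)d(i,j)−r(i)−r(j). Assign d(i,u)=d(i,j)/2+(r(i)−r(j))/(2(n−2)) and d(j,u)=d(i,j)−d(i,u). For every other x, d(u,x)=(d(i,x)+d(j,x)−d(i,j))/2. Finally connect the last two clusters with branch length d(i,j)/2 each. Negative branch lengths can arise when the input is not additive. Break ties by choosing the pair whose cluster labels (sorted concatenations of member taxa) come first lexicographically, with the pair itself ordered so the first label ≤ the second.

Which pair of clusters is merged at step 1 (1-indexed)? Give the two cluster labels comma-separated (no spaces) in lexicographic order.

F,M

iteration 1: select F,M (d=12, Q=-166); attach at lengths (3, 9); label the merged cluster FM
  updated: d(FM,K)=35, d(FM,P)=36
iteration 2: select FM,K (d=35, Q=-113); attach at lengths (29/2, 41/2); label the merged cluster FKM
  updated: d(FKM,P)=43/2
iteration 3: select FKM,P (d=43/2); attach at lengths (43/4, 43/4); label the merged cluster FKMP
final tree: (((F:3,M:9):29/2,K:41/2):43/4,P:43/4)
total length: 137/2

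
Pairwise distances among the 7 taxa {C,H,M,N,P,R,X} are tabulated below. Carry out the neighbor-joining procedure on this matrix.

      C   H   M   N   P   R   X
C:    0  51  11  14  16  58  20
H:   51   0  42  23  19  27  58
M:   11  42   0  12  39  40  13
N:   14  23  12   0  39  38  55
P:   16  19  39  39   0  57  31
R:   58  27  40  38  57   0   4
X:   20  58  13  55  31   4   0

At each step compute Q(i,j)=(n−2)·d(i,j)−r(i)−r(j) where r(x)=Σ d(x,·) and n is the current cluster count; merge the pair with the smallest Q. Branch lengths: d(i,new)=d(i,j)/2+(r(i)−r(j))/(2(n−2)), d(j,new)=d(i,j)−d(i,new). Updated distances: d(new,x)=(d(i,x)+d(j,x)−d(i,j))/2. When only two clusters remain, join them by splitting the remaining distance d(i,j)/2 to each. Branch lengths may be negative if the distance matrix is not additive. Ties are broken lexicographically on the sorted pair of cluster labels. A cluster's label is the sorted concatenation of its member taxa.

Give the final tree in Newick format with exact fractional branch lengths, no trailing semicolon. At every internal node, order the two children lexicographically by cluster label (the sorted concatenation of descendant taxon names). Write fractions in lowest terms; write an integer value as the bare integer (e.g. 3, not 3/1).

step 1: merge (R,X) at d=4, Q=-385; branch lengths R→63/10, X→-23/10; new cluster RX
  updated: d(C,RX)=37, d(H,RX)=81/2, d(M,RX)=49/2, d(N,RX)=89/2, d(P,RX)=42
step 2: merge (H,P) at d=19, Q=-509/2; branch lengths H→193/16, P→111/16; new cluster HP
  updated: d(C,HP)=24, d(HP,M)=31, d(HP,N)=43/2, d(HP,RX)=127/4
step 3: merge (HP,RX) at d=127/4, Q=-603/4; branch lengths HP→263/24, RX→499/24; new cluster HPRX
  updated: d(C,HPRX)=117/8, d(HPRX,M)=95/8, d(HPRX,N)=137/8
step 4: merge (C,N) at d=14, Q=-219/4; branch lengths C→49/8, N→63/8; new cluster CN
  updated: d(CN,HPRX)=71/8, d(CN,M)=9/2
step 5: merge (CN,HPRX) at d=71/8, Q=-101/4; branch lengths CN→3/4, HPRX→65/8; new cluster CHNPRX
  updated: d(CHNPRX,M)=15/4
step 6: merge (CHNPRX,M) at d=15/4; branch lengths CHNPRX→15/8, M→15/8; new cluster CHMNPRX
final tree: (((C:49/8,N:63/8):3/4,((H:193/16,P:111/16):263/24,(R:63/10,X:-23/10):499/24):65/8):15/8,M:15/8)
total length: 651/8

(((C:49/8,N:63/8):3/4,((H:193/16,P:111/16):263/24,(R:63/10,X:-23/10):499/24):65/8):15/8,M:15/8)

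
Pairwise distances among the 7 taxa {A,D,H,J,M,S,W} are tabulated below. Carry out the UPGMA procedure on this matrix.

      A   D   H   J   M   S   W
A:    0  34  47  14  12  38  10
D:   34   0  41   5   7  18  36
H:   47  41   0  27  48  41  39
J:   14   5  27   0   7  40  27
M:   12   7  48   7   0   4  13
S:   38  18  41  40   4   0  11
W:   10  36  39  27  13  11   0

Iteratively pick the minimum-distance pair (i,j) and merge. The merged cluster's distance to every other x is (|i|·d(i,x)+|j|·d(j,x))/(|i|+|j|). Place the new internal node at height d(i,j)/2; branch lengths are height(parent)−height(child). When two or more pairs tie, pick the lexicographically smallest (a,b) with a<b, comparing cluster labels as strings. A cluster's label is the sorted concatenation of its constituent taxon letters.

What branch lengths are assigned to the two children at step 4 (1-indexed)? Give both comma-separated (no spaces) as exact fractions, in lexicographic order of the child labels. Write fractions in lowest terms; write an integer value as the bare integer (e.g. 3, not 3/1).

13/2,7

1. join M+S (d=4) ⇒ MS; edges |M|=2, |S|=2
  updated: d(A,MS)=25, d(D,MS)=25/2, d(H,MS)=89/2, d(J,MS)=47/2, d(MS,W)=12
2. join D+J (d=5) ⇒ DJ; edges |D|=5/2, |J|=5/2
  updated: d(A,DJ)=24, d(DJ,H)=34, d(DJ,MS)=18, d(DJ,W)=63/2
3. join A+W (d=10) ⇒ AW; edges |A|=5, |W|=5
  updated: d(AW,DJ)=111/4, d(AW,H)=43, d(AW,MS)=37/2
4. join DJ+MS (d=18) ⇒ DJMS; edges |DJ|=13/2, |MS|=7
  updated: d(AW,DJMS)=185/8, d(DJMS,H)=157/4
5. join AW+DJMS (d=185/8) ⇒ ADJMSW; edges |AW|=105/16, |DJMS|=41/16
  updated: d(ADJMSW,H)=81/2
6. join ADJMSW+H (d=81/2) ⇒ ADHJMSW; edges |ADJMSW|=139/16, |H|=81/4
final tree: (((A:5,W:5):105/16,((D:5/2,J:5/2):13/2,(M:2,S:2):7):41/16):139/16,H:81/4)
total length: 1129/16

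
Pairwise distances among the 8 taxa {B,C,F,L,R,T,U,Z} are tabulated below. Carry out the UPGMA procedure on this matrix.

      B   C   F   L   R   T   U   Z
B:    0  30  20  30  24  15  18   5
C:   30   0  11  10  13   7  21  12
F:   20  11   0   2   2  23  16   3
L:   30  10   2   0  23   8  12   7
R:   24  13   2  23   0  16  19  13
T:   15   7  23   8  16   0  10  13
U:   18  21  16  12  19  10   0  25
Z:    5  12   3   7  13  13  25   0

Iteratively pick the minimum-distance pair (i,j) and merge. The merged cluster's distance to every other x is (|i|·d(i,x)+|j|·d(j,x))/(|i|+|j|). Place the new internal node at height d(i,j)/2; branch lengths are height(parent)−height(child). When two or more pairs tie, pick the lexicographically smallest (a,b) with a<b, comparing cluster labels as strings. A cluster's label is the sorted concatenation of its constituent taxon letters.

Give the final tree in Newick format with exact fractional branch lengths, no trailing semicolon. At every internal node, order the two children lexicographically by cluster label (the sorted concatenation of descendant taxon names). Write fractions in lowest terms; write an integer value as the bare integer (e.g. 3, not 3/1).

1. join F+L (d=2) ⇒ FL; edges |F|=1, |L|=1
  updated: d(B,FL)=25, d(C,FL)=21/2, d(FL,R)=25/2, d(FL,T)=31/2, d(FL,U)=14, d(FL,Z)=5
2. join B+Z (d=5) ⇒ BZ; edges |B|=5/2, |Z|=5/2
  updated: d(BZ,C)=21, d(BZ,FL)=15, d(BZ,R)=37/2, d(BZ,T)=14, d(BZ,U)=43/2
3. join C+T (d=7) ⇒ CT; edges |C|=7/2, |T|=7/2
  updated: d(BZ,CT)=35/2, d(CT,FL)=13, d(CT,R)=29/2, d(CT,U)=31/2
4. join FL+R (d=25/2) ⇒ FLR; edges |FL|=21/4, |R|=25/4
  updated: d(BZ,FLR)=97/6, d(CT,FLR)=27/2, d(FLR,U)=47/3
5. join CT+FLR (d=27/2) ⇒ CFLRT; edges |CT|=13/4, |FLR|=1/2
  updated: d(BZ,CFLRT)=167/10, d(CFLRT,U)=78/5
6. join CFLRT+U (d=78/5) ⇒ CFLRTU; edges |CFLRT|=21/20, |U|=39/5
  updated: d(BZ,CFLRTU)=35/2
7. join BZ+CFLRTU (d=35/2) ⇒ BCFLRTUZ; edges |BZ|=25/4, |CFLRTU|=19/20
final tree: ((B:5/2,Z:5/2):25/4,(((C:7/2,T:7/2):13/4,((F:1,L:1):21/4,R:25/4):1/2):21/20,U:39/5):19/20)
total length: 453/10

((B:5/2,Z:5/2):25/4,(((C:7/2,T:7/2):13/4,((F:1,L:1):21/4,R:25/4):1/2):21/20,U:39/5):19/20)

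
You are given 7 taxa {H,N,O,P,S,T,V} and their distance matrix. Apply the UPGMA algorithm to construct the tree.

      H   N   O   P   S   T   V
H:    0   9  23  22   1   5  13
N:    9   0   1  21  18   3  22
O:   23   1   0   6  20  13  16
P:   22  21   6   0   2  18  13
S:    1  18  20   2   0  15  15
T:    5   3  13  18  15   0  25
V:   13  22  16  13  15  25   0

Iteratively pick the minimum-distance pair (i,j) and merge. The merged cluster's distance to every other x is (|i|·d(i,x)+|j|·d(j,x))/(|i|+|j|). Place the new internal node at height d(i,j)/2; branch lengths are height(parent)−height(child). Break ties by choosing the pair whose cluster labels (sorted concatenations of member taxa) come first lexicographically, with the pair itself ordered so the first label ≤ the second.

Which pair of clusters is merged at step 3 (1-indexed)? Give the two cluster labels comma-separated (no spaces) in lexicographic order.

NO,T

1. join H+S (d=1) ⇒ HS; edges |H|=1/2, |S|=1/2
  updated: d(HS,N)=27/2, d(HS,O)=43/2, d(HS,P)=12, d(HS,T)=10, d(HS,V)=14
2. join N+O (d=1) ⇒ NO; edges |N|=1/2, |O|=1/2
  updated: d(HS,NO)=35/2, d(NO,P)=27/2, d(NO,T)=8, d(NO,V)=19
3. join NO+T (d=8) ⇒ NOT; edges |NO|=7/2, |T|=4
  updated: d(HS,NOT)=15, d(NOT,P)=15, d(NOT,V)=21
4. join HS+P (d=12) ⇒ HPS; edges |HS|=11/2, |P|=6
  updated: d(HPS,NOT)=15, d(HPS,V)=41/3
5. join HPS+V (d=41/3) ⇒ HPSV; edges |HPS|=5/6, |V|=41/6
  updated: d(HPSV,NOT)=33/2
6. join HPSV+NOT (d=33/2) ⇒ HNOPSTV; edges |HPSV|=17/12, |NOT|=17/4
final tree: ((((H:1/2,S:1/2):11/2,P:6):5/6,V:41/6):17/12,((N:1/2,O:1/2):7/2,T:4):17/4)
total length: 103/3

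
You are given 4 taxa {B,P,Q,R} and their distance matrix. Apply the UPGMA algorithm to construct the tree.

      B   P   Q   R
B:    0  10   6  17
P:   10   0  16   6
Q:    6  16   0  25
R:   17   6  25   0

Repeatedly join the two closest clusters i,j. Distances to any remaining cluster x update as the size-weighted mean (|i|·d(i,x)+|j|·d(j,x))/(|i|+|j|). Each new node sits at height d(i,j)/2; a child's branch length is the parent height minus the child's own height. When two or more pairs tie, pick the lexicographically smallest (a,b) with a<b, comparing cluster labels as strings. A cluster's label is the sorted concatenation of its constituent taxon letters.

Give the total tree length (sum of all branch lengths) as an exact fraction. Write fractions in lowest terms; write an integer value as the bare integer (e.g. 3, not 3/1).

step 1: merge (B,Q) at d=6; branch lengths B→3, Q→3; new cluster BQ
  updated: d(BQ,P)=13, d(BQ,R)=21
step 2: merge (P,R) at d=6; branch lengths P→3, R→3; new cluster PR
  updated: d(BQ,PR)=17
step 3: merge (BQ,PR) at d=17; branch lengths BQ→11/2, PR→11/2; new cluster BPQR
final tree: ((B:3,Q:3):11/2,(P:3,R:3):11/2)
total length: 23

23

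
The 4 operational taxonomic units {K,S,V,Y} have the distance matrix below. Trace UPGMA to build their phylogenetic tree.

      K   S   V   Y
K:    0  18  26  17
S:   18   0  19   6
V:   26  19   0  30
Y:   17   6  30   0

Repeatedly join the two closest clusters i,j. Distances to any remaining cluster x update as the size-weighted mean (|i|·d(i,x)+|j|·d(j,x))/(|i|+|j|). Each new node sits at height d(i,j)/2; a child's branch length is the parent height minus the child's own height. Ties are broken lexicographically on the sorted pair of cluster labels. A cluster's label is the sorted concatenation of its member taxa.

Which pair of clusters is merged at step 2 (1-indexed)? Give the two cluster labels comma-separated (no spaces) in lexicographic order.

K,SY

iteration 1: select S,Y (d=6); attach at lengths (3, 3); label the merged cluster SY
  updated: d(K,SY)=35/2, d(SY,V)=49/2
iteration 2: select K,SY (d=35/2); attach at lengths (35/4, 23/4); label the merged cluster KSY
  updated: d(KSY,V)=25
iteration 3: select KSY,V (d=25); attach at lengths (15/4, 25/2); label the merged cluster KSVY
final tree: ((K:35/4,(S:3,Y:3):23/4):15/4,V:25/2)
total length: 147/4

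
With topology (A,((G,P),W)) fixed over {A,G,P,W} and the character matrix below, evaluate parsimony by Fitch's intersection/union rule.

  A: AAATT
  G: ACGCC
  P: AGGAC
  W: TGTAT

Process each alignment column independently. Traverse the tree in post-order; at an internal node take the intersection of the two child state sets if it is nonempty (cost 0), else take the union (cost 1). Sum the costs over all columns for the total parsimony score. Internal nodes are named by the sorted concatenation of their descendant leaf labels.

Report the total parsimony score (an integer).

8

GP@0: {A} ∩ {A} = {A} (intersection, +0)
GPW@0: {A} ∪ {T} = {A,T} (union, +1)
AGPW@0: {A} ∩ {A,T} = {A} (intersection, +0)
GP@1: {C} ∪ {G} = {C,G} (union, +1)
GPW@1: {C,G} ∩ {G} = {G} (intersection, +0)
AGPW@1: {A} ∪ {G} = {A,G} (union, +1)
GP@2: {G} ∩ {G} = {G} (intersection, +0)
GPW@2: {G} ∪ {T} = {G,T} (union, +1)
AGPW@2: {A} ∪ {G,T} = {A,G,T} (union, +1)
GP@3: {C} ∪ {A} = {A,C} (union, +1)
GPW@3: {A,C} ∩ {A} = {A} (intersection, +0)
AGPW@3: {T} ∪ {A} = {A,T} (union, +1)
GP@4: {C} ∩ {C} = {C} (intersection, +0)
GPW@4: {C} ∪ {T} = {C,T} (union, +1)
AGPW@4: {T} ∩ {C,T} = {T} (intersection, +0)
per-site changes: [1, 2, 2, 2, 1]; total = 8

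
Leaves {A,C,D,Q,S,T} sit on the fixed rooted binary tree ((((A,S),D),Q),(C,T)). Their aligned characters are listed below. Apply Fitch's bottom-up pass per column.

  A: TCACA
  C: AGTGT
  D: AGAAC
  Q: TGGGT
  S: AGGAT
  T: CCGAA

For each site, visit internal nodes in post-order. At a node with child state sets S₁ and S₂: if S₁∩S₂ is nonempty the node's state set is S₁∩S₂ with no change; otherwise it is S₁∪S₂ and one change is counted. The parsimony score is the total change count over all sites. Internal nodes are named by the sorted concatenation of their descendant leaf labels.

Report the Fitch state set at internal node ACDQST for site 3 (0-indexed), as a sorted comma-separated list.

A,G

[col 0] AS: children A:{T}, S:{A} ∪→ {A,T}; cost 1
[col 0] ADS: children AS:{A,T}, D:{A} ∩→ {A}; cost 0
[col 0] ADQS: children ADS:{A}, Q:{T} ∪→ {A,T}; cost 1
[col 0] CT: children C:{A}, T:{C} ∪→ {A,C}; cost 1
[col 0] ACDQST: children ADQS:{A,T}, CT:{A,C} ∩→ {A}; cost 0
[col 1] AS: children A:{C}, S:{G} ∪→ {C,G}; cost 1
[col 1] ADS: children AS:{C,G}, D:{G} ∩→ {G}; cost 0
[col 1] ADQS: children ADS:{G}, Q:{G} ∩→ {G}; cost 0
[col 1] CT: children C:{G}, T:{C} ∪→ {C,G}; cost 1
[col 1] ACDQST: children ADQS:{G}, CT:{C,G} ∩→ {G}; cost 0
[col 2] AS: children A:{A}, S:{G} ∪→ {A,G}; cost 1
[col 2] ADS: children AS:{A,G}, D:{A} ∩→ {A}; cost 0
[col 2] ADQS: children ADS:{A}, Q:{G} ∪→ {A,G}; cost 1
[col 2] CT: children C:{T}, T:{G} ∪→ {G,T}; cost 1
[col 2] ACDQST: children ADQS:{A,G}, CT:{G,T} ∩→ {G}; cost 0
[col 3] AS: children A:{C}, S:{A} ∪→ {A,C}; cost 1
[col 3] ADS: children AS:{A,C}, D:{A} ∩→ {A}; cost 0
[col 3] ADQS: children ADS:{A}, Q:{G} ∪→ {A,G}; cost 1
[col 3] CT: children C:{G}, T:{A} ∪→ {A,G}; cost 1
[col 3] ACDQST: children ADQS:{A,G}, CT:{A,G} ∩→ {A,G}; cost 0
[col 4] AS: children A:{A}, S:{T} ∪→ {A,T}; cost 1
[col 4] ADS: children AS:{A,T}, D:{C} ∪→ {A,C,T}; cost 1
[col 4] ADQS: children ADS:{A,C,T}, Q:{T} ∩→ {T}; cost 0
[col 4] CT: children C:{T}, T:{A} ∪→ {A,T}; cost 1
[col 4] ACDQST: children ADQS:{T}, CT:{A,T} ∩→ {T}; cost 0
per-site changes: [3, 2, 3, 3, 3]; total = 14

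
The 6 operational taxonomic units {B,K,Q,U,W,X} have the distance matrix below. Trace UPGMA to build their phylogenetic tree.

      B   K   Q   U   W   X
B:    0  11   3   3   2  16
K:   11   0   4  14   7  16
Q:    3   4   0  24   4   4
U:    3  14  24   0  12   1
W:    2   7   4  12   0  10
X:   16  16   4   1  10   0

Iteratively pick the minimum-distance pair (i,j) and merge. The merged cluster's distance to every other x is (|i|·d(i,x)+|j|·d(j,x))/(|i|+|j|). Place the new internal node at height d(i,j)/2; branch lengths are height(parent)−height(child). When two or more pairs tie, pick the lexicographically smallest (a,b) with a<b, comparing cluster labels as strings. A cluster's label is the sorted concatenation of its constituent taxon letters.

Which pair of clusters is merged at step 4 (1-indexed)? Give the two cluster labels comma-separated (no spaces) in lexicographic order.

1. join U+X (d=1) ⇒ UX; edges |U|=1/2, |X|=1/2
  updated: d(B,UX)=19/2, d(K,UX)=15, d(Q,UX)=14, d(UX,W)=11
2. join B+W (d=2) ⇒ BW; edges |B|=1, |W|=1
  updated: d(BW,K)=9, d(BW,Q)=7/2, d(BW,UX)=41/4
3. join BW+Q (d=7/2) ⇒ BQW; edges |BW|=3/4, |Q|=7/4
  updated: d(BQW,K)=22/3, d(BQW,UX)=23/2
4. join BQW+K (d=22/3) ⇒ BKQW; edges |BQW|=23/12, |K|=11/3
  updated: d(BKQW,UX)=99/8
5. join BKQW+UX (d=99/8) ⇒ BKQUWX; edges |BKQW|=121/48, |UX|=91/16
final tree: ((((B:1,W:1):3/4,Q:7/4):23/12,K:11/3):121/48,(U:1/2,X:1/2):91/16)
total length: 463/24

BQW,K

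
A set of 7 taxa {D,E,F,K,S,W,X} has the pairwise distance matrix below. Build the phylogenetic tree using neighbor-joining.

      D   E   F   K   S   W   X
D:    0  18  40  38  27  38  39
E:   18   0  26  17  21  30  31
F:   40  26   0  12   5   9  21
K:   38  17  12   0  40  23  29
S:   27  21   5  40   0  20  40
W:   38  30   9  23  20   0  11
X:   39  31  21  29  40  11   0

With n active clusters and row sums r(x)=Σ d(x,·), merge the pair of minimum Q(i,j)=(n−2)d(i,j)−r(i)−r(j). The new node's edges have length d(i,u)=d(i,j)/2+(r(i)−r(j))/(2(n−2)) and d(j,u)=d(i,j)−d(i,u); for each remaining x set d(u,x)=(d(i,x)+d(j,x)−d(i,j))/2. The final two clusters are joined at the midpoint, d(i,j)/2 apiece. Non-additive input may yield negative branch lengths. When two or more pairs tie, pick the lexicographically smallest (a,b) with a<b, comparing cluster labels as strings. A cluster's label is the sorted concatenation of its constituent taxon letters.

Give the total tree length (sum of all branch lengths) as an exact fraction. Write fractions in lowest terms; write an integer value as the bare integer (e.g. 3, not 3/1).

283/4

1. join D+E (d=18, Q=-253) ⇒ DE; edges |D|=147/10, |E|=33/10
  updated: d(DE,F)=24, d(DE,K)=37/2, d(DE,S)=15, d(DE,W)=25, d(DE,X)=26
2. join F+S (d=5, Q=-171) ⇒ FS; edges |F|=-29/8, |S|=69/8
  updated: d(DE,FS)=17, d(FS,K)=47/2, d(FS,W)=12, d(FS,X)=28
3. join W+X (d=11, Q=-132) ⇒ WX; edges |W|=5/3, |X|=28/3
  updated: d(DE,WX)=20, d(FS,WX)=29/2, d(K,WX)=41/2
4. join DE+K (d=37/2, Q=-81) ⇒ DEK; edges |DE|=15/2, |K|=11
  updated: d(DEK,FS)=11, d(DEK,WX)=11
5. join DEK+FS (d=11, Q=-73/2) ⇒ DEFKS; edges |DEK|=15/4, |FS|=29/4
  updated: d(DEFKS,WX)=29/4
6. join DEFKS+WX (d=29/4) ⇒ DEFKSWX; edges |DEFKS|=29/8, |WX|=29/8
final tree: ((((D:147/10,E:33/10):15/2,K:11):15/4,(F:-29/8,S:69/8):29/4):29/8,(W:5/3,X:28/3):29/8)
total length: 283/4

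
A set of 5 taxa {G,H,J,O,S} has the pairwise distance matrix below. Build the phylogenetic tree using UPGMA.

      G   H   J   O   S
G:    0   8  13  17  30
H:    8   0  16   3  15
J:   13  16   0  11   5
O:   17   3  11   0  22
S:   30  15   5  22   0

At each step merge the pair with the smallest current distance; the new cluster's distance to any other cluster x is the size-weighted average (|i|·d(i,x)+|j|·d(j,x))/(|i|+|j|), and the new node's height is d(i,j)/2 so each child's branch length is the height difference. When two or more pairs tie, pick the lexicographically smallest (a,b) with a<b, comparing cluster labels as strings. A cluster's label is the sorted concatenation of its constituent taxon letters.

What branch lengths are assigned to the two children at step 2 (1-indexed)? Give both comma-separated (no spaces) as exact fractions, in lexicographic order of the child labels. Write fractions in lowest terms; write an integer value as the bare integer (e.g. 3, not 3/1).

1. join H+O (d=3) ⇒ HO; edges |H|=3/2, |O|=3/2
  updated: d(G,HO)=25/2, d(HO,J)=27/2, d(HO,S)=37/2
2. join J+S (d=5) ⇒ JS; edges |J|=5/2, |S|=5/2
  updated: d(G,JS)=43/2, d(HO,JS)=16
3. join G+HO (d=25/2) ⇒ GHO; edges |G|=25/4, |HO|=19/4
  updated: d(GHO,JS)=107/6
4. join GHO+JS (d=107/6) ⇒ GHJOS; edges |GHO|=8/3, |JS|=77/12
final tree: ((G:25/4,(H:3/2,O:3/2):19/4):8/3,(J:5/2,S:5/2):77/12)
total length: 337/12

5/2,5/2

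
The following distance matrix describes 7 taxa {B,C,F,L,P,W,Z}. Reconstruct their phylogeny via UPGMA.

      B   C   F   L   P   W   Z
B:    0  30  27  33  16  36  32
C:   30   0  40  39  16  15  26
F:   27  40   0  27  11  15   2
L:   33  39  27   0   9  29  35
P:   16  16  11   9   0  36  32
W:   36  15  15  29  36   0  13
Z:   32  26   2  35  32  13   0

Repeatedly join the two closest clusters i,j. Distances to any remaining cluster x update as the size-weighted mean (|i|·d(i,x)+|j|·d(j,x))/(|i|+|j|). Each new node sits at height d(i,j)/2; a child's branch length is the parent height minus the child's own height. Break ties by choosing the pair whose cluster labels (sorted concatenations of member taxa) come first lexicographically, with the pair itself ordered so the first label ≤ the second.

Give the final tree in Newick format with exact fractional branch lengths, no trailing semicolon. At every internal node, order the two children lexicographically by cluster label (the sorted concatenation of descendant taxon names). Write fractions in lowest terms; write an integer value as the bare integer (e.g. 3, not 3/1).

iteration 1: select F,Z (d=2); attach at lengths (1, 1); label the merged cluster FZ
  updated: d(B,FZ)=59/2, d(C,FZ)=33, d(FZ,L)=31, d(FZ,P)=43/2, d(FZ,W)=14
iteration 2: select L,P (d=9); attach at lengths (9/2, 9/2); label the merged cluster LP
  updated: d(B,LP)=49/2, d(C,LP)=55/2, d(FZ,LP)=105/4, d(LP,W)=65/2
iteration 3: select FZ,W (d=14); attach at lengths (6, 7); label the merged cluster FWZ
  updated: d(B,FWZ)=95/3, d(C,FWZ)=27, d(FWZ,LP)=85/3
iteration 4: select B,LP (d=49/2); attach at lengths (49/4, 31/4); label the merged cluster BLP
  updated: d(BLP,C)=85/3, d(BLP,FWZ)=265/9
iteration 5: select C,FWZ (d=27); attach at lengths (27/2, 13/2); label the merged cluster CFWZ
  updated: d(BLP,CFWZ)=175/6
iteration 6: select BLP,CFWZ (d=175/6); attach at lengths (7/3, 13/12); label the merged cluster BCFLPWZ
final tree: ((B:49/4,(L:9/2,P:9/2):31/4):7/3,(C:27/2,((F:1,Z:1):6,W:7):13/2):13/12)
total length: 809/12

((B:49/4,(L:9/2,P:9/2):31/4):7/3,(C:27/2,((F:1,Z:1):6,W:7):13/2):13/12)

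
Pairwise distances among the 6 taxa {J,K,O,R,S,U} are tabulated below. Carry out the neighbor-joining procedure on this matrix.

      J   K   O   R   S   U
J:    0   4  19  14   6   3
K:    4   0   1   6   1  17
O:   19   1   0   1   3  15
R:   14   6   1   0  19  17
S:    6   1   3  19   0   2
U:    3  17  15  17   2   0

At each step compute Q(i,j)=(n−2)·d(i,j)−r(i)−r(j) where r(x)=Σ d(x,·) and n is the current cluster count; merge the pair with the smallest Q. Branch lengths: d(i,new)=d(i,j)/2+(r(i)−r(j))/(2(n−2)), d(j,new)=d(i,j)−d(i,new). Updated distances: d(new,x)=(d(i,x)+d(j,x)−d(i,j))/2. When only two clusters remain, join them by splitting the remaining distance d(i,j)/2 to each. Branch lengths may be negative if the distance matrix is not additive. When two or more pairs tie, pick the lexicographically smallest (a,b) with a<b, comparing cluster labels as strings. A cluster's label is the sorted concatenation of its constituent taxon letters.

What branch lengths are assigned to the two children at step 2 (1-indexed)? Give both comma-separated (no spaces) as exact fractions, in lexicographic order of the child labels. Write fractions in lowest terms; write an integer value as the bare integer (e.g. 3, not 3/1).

step 1: merge (O,R) at d=1, Q=-92; branch lengths O→-7/4, R→11/4; new cluster OR
  updated: d(J,OR)=16, d(K,OR)=3, d(OR,S)=21/2, d(OR,U)=31/2
step 2: merge (K,OR) at d=3, Q=-61; branch lengths K→-11/6, OR→29/6; new cluster KOR
  updated: d(J,KOR)=17/2, d(KOR,S)=17/4, d(KOR,U)=59/4
step 3: merge (J,U) at d=3, Q=-125/4; branch lengths J→15/16, U→33/16; new cluster JU
  updated: d(JU,KOR)=81/8, d(JU,S)=5/2
step 4: merge (JU,KOR) at d=81/8, Q=-135/8; branch lengths JU→67/16, KOR→95/16; new cluster JKORU
  updated: d(JKORU,S)=-27/16
step 5: merge (JKORU,S) at d=-27/16; branch lengths JKORU→-27/32, S→-27/32; new cluster JKORSU
final tree: (((J:15/16,U:33/16):67/16,(K:-11/6,(O:-7/4,R:11/4):29/6):95/16):-27/32,S:-27/32)
total length: 247/16

-11/6,29/6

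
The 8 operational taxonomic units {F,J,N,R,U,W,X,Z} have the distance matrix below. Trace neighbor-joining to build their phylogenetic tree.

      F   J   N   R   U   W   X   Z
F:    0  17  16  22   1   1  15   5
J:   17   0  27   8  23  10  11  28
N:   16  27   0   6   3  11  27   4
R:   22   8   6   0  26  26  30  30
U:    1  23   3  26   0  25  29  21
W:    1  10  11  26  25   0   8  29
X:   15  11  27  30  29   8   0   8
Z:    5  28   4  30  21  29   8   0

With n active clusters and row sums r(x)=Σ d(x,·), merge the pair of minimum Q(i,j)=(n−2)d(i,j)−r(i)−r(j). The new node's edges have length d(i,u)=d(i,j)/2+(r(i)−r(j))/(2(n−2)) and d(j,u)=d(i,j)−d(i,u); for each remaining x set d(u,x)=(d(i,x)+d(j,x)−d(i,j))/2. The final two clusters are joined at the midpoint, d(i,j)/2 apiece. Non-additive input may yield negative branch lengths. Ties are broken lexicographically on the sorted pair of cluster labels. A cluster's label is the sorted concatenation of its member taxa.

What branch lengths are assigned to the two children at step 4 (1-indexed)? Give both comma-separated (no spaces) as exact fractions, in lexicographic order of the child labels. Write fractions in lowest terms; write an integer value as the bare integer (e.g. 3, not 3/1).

-9/4,13/4

1. join J+R (d=8, Q=-224) ⇒ JR; edges |J|=2, |R|=6
  updated: d(F,JR)=31/2, d(JR,N)=25/2, d(JR,U)=41/2, d(JR,W)=14, d(JR,X)=33/2, d(JR,Z)=25
2. join N+U (d=3, Q=-158) ⇒ NU; edges |N|=-11/10, |U|=41/10
  updated: d(F,NU)=7, d(JR,NU)=15, d(NU,W)=33/2, d(NU,X)=53/2, d(NU,Z)=11
3. join X+Z (d=8, Q=-120) ⇒ XZ; edges |X|=7/2, |Z|=9/2
  updated: d(F,XZ)=6, d(JR,XZ)=67/4, d(NU,XZ)=59/4, d(W,XZ)=29/2
4. join F+W (d=1, Q=-145/2) ⇒ FW; edges |F|=-9/4, |W|=13/4
  updated: d(FW,JR)=57/4, d(FW,NU)=45/4, d(FW,XZ)=39/4
5. join FW+XZ (d=39/4, Q=-57) ⇒ FWXZ; edges |FW|=27/8, |XZ|=51/8
  updated: d(FWXZ,JR)=85/8, d(FWXZ,NU)=65/8
6. join FWXZ+JR (d=85/8, Q=-135/4) ⇒ FJRWXZ; edges |FWXZ|=15/8, |JR|=35/4
  updated: d(FJRWXZ,NU)=25/4
7. join FJRWXZ+NU (d=25/4) ⇒ FJNRUWXZ; edges |FJRWXZ|=25/8, |NU|=25/8
final tree: ((((F:-9/4,W:13/4):27/8,(X:7/2,Z:9/2):51/8):15/8,(J:2,R:6):35/4):25/8,(N:-11/10,U:41/10):25/8)
total length: 373/8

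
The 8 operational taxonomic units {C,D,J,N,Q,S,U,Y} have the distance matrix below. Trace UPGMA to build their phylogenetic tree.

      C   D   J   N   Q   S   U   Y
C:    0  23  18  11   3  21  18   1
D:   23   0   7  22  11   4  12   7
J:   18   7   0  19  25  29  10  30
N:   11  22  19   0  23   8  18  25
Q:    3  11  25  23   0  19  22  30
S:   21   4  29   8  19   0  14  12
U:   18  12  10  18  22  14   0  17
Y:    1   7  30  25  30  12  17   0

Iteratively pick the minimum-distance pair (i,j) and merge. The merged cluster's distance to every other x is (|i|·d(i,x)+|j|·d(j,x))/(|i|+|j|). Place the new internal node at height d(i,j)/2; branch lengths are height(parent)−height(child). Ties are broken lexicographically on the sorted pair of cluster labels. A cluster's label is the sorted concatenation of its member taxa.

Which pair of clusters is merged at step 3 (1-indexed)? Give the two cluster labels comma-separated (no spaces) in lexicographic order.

J,U

1. join C+Y (d=1) ⇒ CY; edges |C|=1/2, |Y|=1/2
  updated: d(CY,D)=15, d(CY,J)=24, d(CY,N)=18, d(CY,Q)=33/2, d(CY,S)=33/2, d(CY,U)=35/2
2. join D+S (d=4) ⇒ DS; edges |D|=2, |S|=2
  updated: d(CY,DS)=63/4, d(DS,J)=18, d(DS,N)=15, d(DS,Q)=15, d(DS,U)=13
3. join J+U (d=10) ⇒ JU; edges |J|=5, |U|=5
  updated: d(CY,JU)=83/4, d(DS,JU)=31/2, d(JU,N)=37/2, d(JU,Q)=47/2
4. join DS+N (d=15) ⇒ DNS; edges |DS|=11/2, |N|=15/2
  updated: d(CY,DNS)=33/2, d(DNS,JU)=33/2, d(DNS,Q)=53/3
5. join CY+DNS (d=33/2) ⇒ CDNSY; edges |CY|=31/4, |DNS|=3/4
  updated: d(CDNSY,JU)=91/5, d(CDNSY,Q)=86/5
6. join CDNSY+Q (d=86/5) ⇒ CDNQSY; edges |CDNSY|=7/20, |Q|=43/5
  updated: d(CDNQSY,JU)=229/12
7. join CDNQSY+JU (d=229/12) ⇒ CDJNQSUY; edges |CDNQSY|=113/120, |JU|=109/24
final tree: ((((C:1/2,Y:1/2):31/4,((D:2,S:2):11/2,N:15/2):3/4):7/20,Q:43/5):113/120,(J:5,U:5):109/24)
total length: 764/15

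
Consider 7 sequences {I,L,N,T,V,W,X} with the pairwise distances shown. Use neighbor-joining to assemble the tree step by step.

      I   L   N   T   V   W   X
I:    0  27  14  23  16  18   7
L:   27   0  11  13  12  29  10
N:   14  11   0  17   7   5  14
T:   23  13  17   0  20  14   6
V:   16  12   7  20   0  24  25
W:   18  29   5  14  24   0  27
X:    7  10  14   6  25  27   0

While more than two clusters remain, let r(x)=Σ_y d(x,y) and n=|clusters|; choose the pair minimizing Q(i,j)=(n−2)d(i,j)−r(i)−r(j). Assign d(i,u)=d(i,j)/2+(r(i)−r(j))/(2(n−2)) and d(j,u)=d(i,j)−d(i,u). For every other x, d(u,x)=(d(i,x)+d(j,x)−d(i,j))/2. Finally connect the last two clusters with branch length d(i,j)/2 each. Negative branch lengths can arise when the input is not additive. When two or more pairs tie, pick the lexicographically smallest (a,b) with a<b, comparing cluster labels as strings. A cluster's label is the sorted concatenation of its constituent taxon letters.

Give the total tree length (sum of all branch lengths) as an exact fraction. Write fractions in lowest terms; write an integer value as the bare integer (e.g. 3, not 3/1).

step 1: merge (N,W) at d=5, Q=-160; branch lengths N→-12/5, W→37/5; new cluster NW
  updated: d(I,NW)=27/2, d(L,NW)=35/2, d(NW,T)=13, d(NW,V)=13, d(NW,X)=18
step 2: merge (I,X) at d=7, Q=-249/2; branch lengths I→97/16, X→15/16; new cluster IX
  updated: d(IX,L)=15, d(IX,NW)=49/4, d(IX,T)=11, d(IX,V)=17
step 3: merge (L,V) at d=12, Q=-167/2; branch lengths L→21/4, V→27/4; new cluster LV
  updated: d(IX,LV)=10, d(LV,NW)=37/4, d(LV,T)=21/2
step 4: merge (IX,T) at d=11, Q=-183/4; branch lengths IX→83/16, T→93/16; new cluster ITX
  updated: d(ITX,LV)=19/4, d(ITX,NW)=57/8
step 5: merge (ITX,LV) at d=19/4, Q=-169/8; branch lengths ITX→21/16, LV→55/16; new cluster ILTVX
  updated: d(ILTVX,NW)=93/16
step 6: merge (ILTVX,NW) at d=93/16; branch lengths ILTVX→93/32, NW→93/32; new cluster ILNTVWX
final tree: ((((I:97/16,X:15/16):83/16,T:93/16):21/16,(L:21/4,V:27/4):55/16):93/32,(N:-12/5,W:37/5):93/32)
total length: 729/16

729/16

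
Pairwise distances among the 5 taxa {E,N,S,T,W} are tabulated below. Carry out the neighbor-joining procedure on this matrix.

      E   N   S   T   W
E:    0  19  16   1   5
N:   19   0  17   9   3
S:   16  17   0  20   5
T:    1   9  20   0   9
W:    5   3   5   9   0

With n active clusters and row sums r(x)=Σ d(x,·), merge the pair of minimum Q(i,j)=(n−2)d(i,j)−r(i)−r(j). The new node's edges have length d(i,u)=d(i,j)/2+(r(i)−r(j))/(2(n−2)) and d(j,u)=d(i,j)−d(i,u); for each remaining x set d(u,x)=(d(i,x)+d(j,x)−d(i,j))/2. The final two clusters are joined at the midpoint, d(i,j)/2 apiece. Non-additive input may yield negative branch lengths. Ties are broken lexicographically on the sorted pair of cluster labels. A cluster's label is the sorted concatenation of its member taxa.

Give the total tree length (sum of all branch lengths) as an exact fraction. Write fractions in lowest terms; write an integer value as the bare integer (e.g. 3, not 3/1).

85/4

1. join E+T (d=1, Q=-77) ⇒ ET; edges |E|=5/6, |T|=1/6
  updated: d(ET,N)=27/2, d(ET,S)=35/2, d(ET,W)=13/2
2. join ET+N (d=27/2, Q=-44) ⇒ ENT; edges |ET|=31/4, |N|=23/4
  updated: d(ENT,S)=21/2, d(ENT,W)=-2
3. join ENT+S (d=21/2, Q=-27/2) ⇒ ENST; edges |ENT|=7/4, |S|=35/4
  updated: d(ENST,W)=-15/4
4. join ENST+W (d=-15/4) ⇒ ENSTW; edges |ENST|=-15/8, |W|=-15/8
final tree: ((((E:5/6,T:1/6):31/4,N:23/4):7/4,S:35/4):-15/8,W:-15/8)
total length: 85/4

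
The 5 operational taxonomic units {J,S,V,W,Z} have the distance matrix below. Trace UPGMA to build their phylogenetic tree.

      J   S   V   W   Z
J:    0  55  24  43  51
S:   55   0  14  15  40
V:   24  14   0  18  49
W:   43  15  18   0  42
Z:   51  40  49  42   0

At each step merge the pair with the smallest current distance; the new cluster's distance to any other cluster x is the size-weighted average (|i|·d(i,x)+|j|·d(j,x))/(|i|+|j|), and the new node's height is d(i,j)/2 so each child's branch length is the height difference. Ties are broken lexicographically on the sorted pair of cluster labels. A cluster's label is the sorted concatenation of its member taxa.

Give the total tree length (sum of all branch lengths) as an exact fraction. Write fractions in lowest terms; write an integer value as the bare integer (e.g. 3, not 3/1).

973/12

1. join S+V (d=14) ⇒ SV; edges |S|=7, |V|=7
  updated: d(J,SV)=79/2, d(SV,W)=33/2, d(SV,Z)=89/2
2. join SV+W (d=33/2) ⇒ SVW; edges |SV|=5/4, |W|=33/4
  updated: d(J,SVW)=122/3, d(SVW,Z)=131/3
3. join J+SVW (d=122/3) ⇒ JSVW; edges |J|=61/3, |SVW|=145/12
  updated: d(JSVW,Z)=91/2
4. join JSVW+Z (d=91/2) ⇒ JSVWZ; edges |JSVW|=29/12, |Z|=91/4
final tree: ((J:61/3,((S:7,V:7):5/4,W:33/4):145/12):29/12,Z:91/4)
total length: 973/12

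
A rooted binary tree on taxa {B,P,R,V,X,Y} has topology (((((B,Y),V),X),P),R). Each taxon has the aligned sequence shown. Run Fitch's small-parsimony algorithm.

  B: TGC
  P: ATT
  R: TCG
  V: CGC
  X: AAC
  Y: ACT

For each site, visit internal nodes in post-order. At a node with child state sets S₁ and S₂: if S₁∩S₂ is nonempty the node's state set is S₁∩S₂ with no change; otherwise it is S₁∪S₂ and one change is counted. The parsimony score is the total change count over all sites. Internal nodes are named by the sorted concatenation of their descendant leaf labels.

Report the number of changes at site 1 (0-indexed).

[col 0] BY: children B:{T}, Y:{A} ∪→ {A,T}; cost 1
[col 0] BVY: children BY:{A,T}, V:{C} ∪→ {A,C,T}; cost 1
[col 0] BVXY: children BVY:{A,C,T}, X:{A} ∩→ {A}; cost 0
[col 0] BPVXY: children BVXY:{A}, P:{A} ∩→ {A}; cost 0
[col 0] BPRVXY: children BPVXY:{A}, R:{T} ∪→ {A,T}; cost 1
[col 1] BY: children B:{G}, Y:{C} ∪→ {C,G}; cost 1
[col 1] BVY: children BY:{C,G}, V:{G} ∩→ {G}; cost 0
[col 1] BVXY: children BVY:{G}, X:{A} ∪→ {A,G}; cost 1
[col 1] BPVXY: children BVXY:{A,G}, P:{T} ∪→ {A,G,T}; cost 1
[col 1] BPRVXY: children BPVXY:{A,G,T}, R:{C} ∪→ {A,C,G,T}; cost 1
[col 2] BY: children B:{C}, Y:{T} ∪→ {C,T}; cost 1
[col 2] BVY: children BY:{C,T}, V:{C} ∩→ {C}; cost 0
[col 2] BVXY: children BVY:{C}, X:{C} ∩→ {C}; cost 0
[col 2] BPVXY: children BVXY:{C}, P:{T} ∪→ {C,T}; cost 1
[col 2] BPRVXY: children BPVXY:{C,T}, R:{G} ∪→ {C,G,T}; cost 1
per-site changes: [3, 4, 3]; total = 10

4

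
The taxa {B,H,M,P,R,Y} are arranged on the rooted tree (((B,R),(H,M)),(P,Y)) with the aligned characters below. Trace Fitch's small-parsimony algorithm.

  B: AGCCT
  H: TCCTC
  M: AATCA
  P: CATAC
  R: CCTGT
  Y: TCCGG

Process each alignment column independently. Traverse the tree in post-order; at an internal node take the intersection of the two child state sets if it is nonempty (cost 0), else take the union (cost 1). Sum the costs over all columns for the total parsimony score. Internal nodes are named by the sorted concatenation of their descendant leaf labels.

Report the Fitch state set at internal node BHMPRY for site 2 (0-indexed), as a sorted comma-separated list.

C,T

[col 0] BR: children B:{A}, R:{C} ∪→ {A,C}; cost 1
[col 0] HM: children H:{T}, M:{A} ∪→ {A,T}; cost 1
[col 0] BHMR: children BR:{A,C}, HM:{A,T} ∩→ {A}; cost 0
[col 0] PY: children P:{C}, Y:{T} ∪→ {C,T}; cost 1
[col 0] BHMPRY: children BHMR:{A}, PY:{C,T} ∪→ {A,C,T}; cost 1
[col 1] BR: children B:{G}, R:{C} ∪→ {C,G}; cost 1
[col 1] HM: children H:{C}, M:{A} ∪→ {A,C}; cost 1
[col 1] BHMR: children BR:{C,G}, HM:{A,C} ∩→ {C}; cost 0
[col 1] PY: children P:{A}, Y:{C} ∪→ {A,C}; cost 1
[col 1] BHMPRY: children BHMR:{C}, PY:{A,C} ∩→ {C}; cost 0
[col 2] BR: children B:{C}, R:{T} ∪→ {C,T}; cost 1
[col 2] HM: children H:{C}, M:{T} ∪→ {C,T}; cost 1
[col 2] BHMR: children BR:{C,T}, HM:{C,T} ∩→ {C,T}; cost 0
[col 2] PY: children P:{T}, Y:{C} ∪→ {C,T}; cost 1
[col 2] BHMPRY: children BHMR:{C,T}, PY:{C,T} ∩→ {C,T}; cost 0
[col 3] BR: children B:{C}, R:{G} ∪→ {C,G}; cost 1
[col 3] HM: children H:{T}, M:{C} ∪→ {C,T}; cost 1
[col 3] BHMR: children BR:{C,G}, HM:{C,T} ∩→ {C}; cost 0
[col 3] PY: children P:{A}, Y:{G} ∪→ {A,G}; cost 1
[col 3] BHMPRY: children BHMR:{C}, PY:{A,G} ∪→ {A,C,G}; cost 1
[col 4] BR: children B:{T}, R:{T} ∩→ {T}; cost 0
[col 4] HM: children H:{C}, M:{A} ∪→ {A,C}; cost 1
[col 4] BHMR: children BR:{T}, HM:{A,C} ∪→ {A,C,T}; cost 1
[col 4] PY: children P:{C}, Y:{G} ∪→ {C,G}; cost 1
[col 4] BHMPRY: children BHMR:{A,C,T}, PY:{C,G} ∩→ {C}; cost 0
per-site changes: [4, 3, 3, 4, 3]; total = 17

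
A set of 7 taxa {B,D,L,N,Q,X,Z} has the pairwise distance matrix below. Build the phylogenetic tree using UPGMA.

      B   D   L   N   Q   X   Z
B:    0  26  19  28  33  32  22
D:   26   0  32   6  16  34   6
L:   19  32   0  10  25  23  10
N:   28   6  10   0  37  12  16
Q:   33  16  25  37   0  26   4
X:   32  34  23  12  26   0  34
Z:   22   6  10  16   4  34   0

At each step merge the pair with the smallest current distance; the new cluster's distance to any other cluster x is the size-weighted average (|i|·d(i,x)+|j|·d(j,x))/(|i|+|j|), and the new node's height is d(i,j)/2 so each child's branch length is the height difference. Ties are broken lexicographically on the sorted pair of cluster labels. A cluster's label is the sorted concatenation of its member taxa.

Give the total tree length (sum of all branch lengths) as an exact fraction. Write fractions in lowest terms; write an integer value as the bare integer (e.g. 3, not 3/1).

1. join Q+Z (d=4) ⇒ QZ; edges |Q|=2, |Z|=2
  updated: d(B,QZ)=55/2, d(D,QZ)=11, d(L,QZ)=35/2, d(N,QZ)=53/2, d(QZ,X)=30
2. join D+N (d=6) ⇒ DN; edges |D|=3, |N|=3
  updated: d(B,DN)=27, d(DN,L)=21, d(DN,QZ)=75/4, d(DN,X)=23
3. join L+QZ (d=35/2) ⇒ LQZ; edges |L|=35/4, |QZ|=27/4
  updated: d(B,LQZ)=74/3, d(DN,LQZ)=39/2, d(LQZ,X)=83/3
4. join DN+LQZ (d=39/2) ⇒ DLNQZ; edges |DN|=27/4, |LQZ|=1
  updated: d(B,DLNQZ)=128/5, d(DLNQZ,X)=129/5
5. join B+DLNQZ (d=128/5) ⇒ BDLNQZ; edges |B|=64/5, |DLNQZ|=61/20
  updated: d(BDLNQZ,X)=161/6
6. join BDLNQZ+X (d=161/6) ⇒ BDLNQXZ; edges |BDLNQZ|=37/60, |X|=161/12
final tree: ((B:64/5,((D:3,N:3):27/4,(L:35/4,(Q:2,Z:2):27/4):1):61/20):37/60,X:161/12)
total length: 947/15

947/15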